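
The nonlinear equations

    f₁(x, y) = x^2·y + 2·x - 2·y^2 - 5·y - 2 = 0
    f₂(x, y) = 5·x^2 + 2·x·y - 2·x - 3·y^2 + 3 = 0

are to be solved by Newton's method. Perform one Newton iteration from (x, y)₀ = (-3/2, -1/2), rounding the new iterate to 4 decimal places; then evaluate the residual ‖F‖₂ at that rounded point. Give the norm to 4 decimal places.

1.2698

At (-3/2, -1/2): F = (-4.1250, 18.0000).
Jacobian J = [[2·x·y + 2, x^2 - 4·y - 5], [10·x + 2·y - 2, 2·x - 6·y]].
At the point, J = [[3.5000, -0.7500], [-18.0000, 0.0000]] (det J = -13.5000).
Solving J·Δ = −F gives Δ = (1.0000, -0.8333).
Then the next iterate is (x, y)₁ = (-0.5000, -1.3333).
Re-evaluating at (-0.5000, -1.3333): F = (-0.222203, 1.250233), so ‖F‖₂ = 1.2698.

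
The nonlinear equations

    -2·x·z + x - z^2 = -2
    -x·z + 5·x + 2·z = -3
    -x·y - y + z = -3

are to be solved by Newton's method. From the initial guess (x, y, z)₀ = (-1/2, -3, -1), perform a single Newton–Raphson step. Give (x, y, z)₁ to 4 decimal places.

(-0.0476, 6.1429, -1.2857)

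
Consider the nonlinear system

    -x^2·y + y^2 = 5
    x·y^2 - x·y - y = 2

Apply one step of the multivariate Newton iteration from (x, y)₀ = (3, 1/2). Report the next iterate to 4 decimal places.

(19.7500, -6.9375)

At (3, 1/2): F = (-9.2500, -3.2500).
Jacobian J = [[-2·x·y, -x^2 + 2·y], [y^2 - y, 2·x·y - x - 1]].
At the point, J = [[-3.0000, -8.0000], [-0.2500, -1.0000]] (det J = 1.0000).
Solving J·Δ = −F gives Δ = (16.7500, -7.4375).
Then the next iterate is (x, y)₁ = (19.7500, -6.9375).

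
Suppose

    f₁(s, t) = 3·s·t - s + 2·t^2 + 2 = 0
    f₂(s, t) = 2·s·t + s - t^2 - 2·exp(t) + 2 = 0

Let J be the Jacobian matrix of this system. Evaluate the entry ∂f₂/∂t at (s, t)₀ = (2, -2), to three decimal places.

7.729

∂f₂/∂t = 2·s - 2·t - 2·exp(t).
At (2, -2) this is 7.729.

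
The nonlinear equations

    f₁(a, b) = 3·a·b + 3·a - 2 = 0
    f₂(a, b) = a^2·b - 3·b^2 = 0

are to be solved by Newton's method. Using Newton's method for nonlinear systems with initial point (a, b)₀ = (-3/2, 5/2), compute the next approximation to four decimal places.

(-0.5022, 0.8837)

At (-3/2, 5/2): F = (-17.7500, -13.1250).
Jacobian J = [[3·b + 3, 3·a], [2·a·b, a^2 - 6·b]].
At the point, J = [[10.5000, -4.5000], [-7.5000, -12.7500]] (det J = -167.6250).
Solving J·Δ = −F gives Δ = (0.9978, -1.6163).
Then the next iterate is (a, b)₁ = (-0.5022, 0.8837).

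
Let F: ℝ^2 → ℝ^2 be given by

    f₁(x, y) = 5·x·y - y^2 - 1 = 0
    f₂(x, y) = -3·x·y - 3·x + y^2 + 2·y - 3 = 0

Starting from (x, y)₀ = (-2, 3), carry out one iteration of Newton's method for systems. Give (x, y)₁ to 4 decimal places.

(-2.8889, -0.3333)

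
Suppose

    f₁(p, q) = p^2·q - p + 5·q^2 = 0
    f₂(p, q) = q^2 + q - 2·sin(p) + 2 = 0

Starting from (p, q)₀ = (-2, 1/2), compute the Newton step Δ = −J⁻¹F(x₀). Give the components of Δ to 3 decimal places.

At (-2, 1/2): F = (5.250, 4.56859).
Jacobian J = [[2·p·q - 1, p^2 + 10·q], [-2·cos(p), 2·q + 1]].
At the point, J = [[-3.000, 9.000], [0.83229, 2.000]] (det J = -13.49064).
Solving J·Δ = −F gives Δ = (-2.270, -1.340).

(-2.270, -1.340)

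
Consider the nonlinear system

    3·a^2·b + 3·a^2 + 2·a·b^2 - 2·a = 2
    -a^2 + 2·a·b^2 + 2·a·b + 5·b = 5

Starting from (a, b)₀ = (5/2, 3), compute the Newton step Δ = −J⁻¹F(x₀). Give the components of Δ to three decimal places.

(-0.668, -1.276)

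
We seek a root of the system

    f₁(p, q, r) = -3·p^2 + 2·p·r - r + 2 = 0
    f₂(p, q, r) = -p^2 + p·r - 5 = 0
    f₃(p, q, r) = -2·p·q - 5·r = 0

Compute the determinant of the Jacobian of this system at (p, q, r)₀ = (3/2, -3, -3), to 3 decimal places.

-31.500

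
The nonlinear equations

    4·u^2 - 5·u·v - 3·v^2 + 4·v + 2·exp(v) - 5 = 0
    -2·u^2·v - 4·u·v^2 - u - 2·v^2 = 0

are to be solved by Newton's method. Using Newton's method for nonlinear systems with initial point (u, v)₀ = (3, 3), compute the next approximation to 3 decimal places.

(11.827, -5.111)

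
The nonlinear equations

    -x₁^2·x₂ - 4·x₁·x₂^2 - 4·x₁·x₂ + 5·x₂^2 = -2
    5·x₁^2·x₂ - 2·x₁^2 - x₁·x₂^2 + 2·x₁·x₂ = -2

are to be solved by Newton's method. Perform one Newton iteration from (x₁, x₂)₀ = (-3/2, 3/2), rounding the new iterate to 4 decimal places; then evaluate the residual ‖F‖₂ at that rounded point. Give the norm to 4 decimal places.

9.5126

At (-3/2, 3/2): F = (32.3750, 13.2500).
Jacobian J = [[-2·x₁·x₂ - 4·x₂^2 - 4·x₂, -x₁^2 - 8·x₁·x₂ - 4·x₁ + 10·x₂], [10·x₁·x₂ - 4·x₁ - x₂^2 + 2·x₂, 5·x₁^2 - 2·x₁·x₂ + 2·x₁]].
At the point, J = [[-10.5000, 36.7500], [-15.7500, 12.7500]] (det J = 444.9375).
Solving J·Δ = −F gives Δ = (0.1667, -0.8333).
Then the next iterate is (x₁, x₂)₁ = (-1.3333, 0.6667).
Re-evaluating at (-1.3333, 0.6667): F = (8.963452, 3.185363), so ‖F‖₂ = 9.5126.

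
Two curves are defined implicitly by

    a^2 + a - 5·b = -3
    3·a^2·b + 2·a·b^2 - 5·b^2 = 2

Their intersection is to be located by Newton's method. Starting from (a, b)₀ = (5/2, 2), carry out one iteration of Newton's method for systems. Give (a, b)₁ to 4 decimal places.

At (5/2, 2): F = (1.7500, 35.5000).
Jacobian J = [[2·a + 1, -5], [6·a·b + 2·b^2, 3·a^2 + 4·a·b - 10·b]].
At the point, J = [[6.0000, -5.0000], [38.0000, 18.7500]] (det J = 302.5000).
Solving J·Δ = −F gives Δ = (-0.6952, -0.4843).
Then the next iterate is (a, b)₁ = (1.8048, 1.5157).

(1.8048, 1.5157)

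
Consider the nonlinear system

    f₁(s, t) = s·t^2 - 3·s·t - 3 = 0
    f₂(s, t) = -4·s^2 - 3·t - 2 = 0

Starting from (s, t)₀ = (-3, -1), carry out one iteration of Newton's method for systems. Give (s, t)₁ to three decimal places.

(-1.468, -0.409)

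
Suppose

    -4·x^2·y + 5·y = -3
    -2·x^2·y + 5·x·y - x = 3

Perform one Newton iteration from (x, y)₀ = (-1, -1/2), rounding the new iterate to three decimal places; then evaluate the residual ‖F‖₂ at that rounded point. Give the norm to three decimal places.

At (-1, -1/2): F = (2.500, 1.500).
Jacobian J = [[-8·x·y, -4·x^2 + 5], [-4·x·y + 5·y - 1, -2·x^2 + 5·x]].
At the point, J = [[-4.000, 1.000], [-5.500, -7.000]] (det J = 33.500).
Solving J·Δ = −F gives Δ = (0.567, -0.231).
Then the next iterate is (x, y)₁ = (-0.433, -0.731).
Re-evaluating at (-0.433, -0.731): F = (-0.10678, -0.71028), so ‖F‖₂ = 0.718.

0.718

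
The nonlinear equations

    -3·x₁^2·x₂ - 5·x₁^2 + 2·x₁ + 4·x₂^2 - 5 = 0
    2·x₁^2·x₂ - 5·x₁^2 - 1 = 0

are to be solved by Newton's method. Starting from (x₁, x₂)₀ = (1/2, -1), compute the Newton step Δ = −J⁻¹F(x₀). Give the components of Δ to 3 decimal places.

At (1/2, -1): F = (-0.500, -2.750).
Jacobian J = [[-6·x₁·x₂ - 10·x₁ + 2, -3·x₁^2 + 8·x₂], [4·x₁·x₂ - 10·x₁, 2·x₁^2]].
At the point, J = [[0.000, -8.750], [-7.000, 0.500]] (det J = -61.250).
Solving J·Δ = −F gives Δ = (-0.397, -0.057).

(-0.397, -0.057)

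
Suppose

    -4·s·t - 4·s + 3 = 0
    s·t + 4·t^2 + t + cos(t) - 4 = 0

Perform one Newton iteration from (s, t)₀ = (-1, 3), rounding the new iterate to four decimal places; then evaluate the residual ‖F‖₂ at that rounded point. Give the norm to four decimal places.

8.8396

At (-1, 3): F = (19.0000, 31.010008).
Jacobian J = [[-4·t - 4, -4·s], [t, s + 8·t - sin(t) + 1]].
At the point, J = [[-16.0000, 4.0000], [3.0000, 23.858880]] (det J = -393.742080).
Solving J·Δ = −F gives Δ = (0.8363, -1.4049).
Then the next iterate is (s, t)₁ = (-0.1637, 1.5951).
Re-evaluating at (-0.1637, 1.5951): F = (4.699271, 7.487057), so ‖F‖₂ = 8.8396.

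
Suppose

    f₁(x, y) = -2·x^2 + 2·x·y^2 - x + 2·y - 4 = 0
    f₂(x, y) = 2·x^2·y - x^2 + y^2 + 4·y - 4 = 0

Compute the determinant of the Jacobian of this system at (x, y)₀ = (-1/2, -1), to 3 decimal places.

-4.500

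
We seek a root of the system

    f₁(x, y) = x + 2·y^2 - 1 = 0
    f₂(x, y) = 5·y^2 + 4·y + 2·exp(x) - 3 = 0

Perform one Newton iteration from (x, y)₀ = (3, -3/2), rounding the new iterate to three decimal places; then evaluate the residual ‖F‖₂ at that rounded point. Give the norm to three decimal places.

At (3, -3/2): F = (6.500, 42.42107).
Jacobian J = [[1, 4·y], [2·exp(x), 10·y + 4]].
At the point, J = [[1.000, -6.000], [40.17107, -11.000]] (det J = 230.02644).
Solving J·Δ = −F gives Δ = (-0.796, 0.951).
Then the next iterate is (x, y)₁ = (2.204, -0.549).
Re-evaluating at (2.204, -0.549): F = (1.80680, 14.43338), so ‖F‖₂ = 14.546.

14.546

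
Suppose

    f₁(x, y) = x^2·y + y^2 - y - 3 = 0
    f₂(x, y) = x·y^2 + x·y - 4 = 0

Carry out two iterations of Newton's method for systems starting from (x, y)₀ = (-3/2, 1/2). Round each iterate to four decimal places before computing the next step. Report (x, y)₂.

(-5.1447, -1.9729)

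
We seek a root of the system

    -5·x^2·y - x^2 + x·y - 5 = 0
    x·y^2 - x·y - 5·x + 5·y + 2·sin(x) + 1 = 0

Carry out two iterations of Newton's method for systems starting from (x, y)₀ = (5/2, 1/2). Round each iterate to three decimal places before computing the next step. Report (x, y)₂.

(0.324, -0.130)

At (5/2, 1/2): F = (-25.625, -8.42806).
Jacobian J = [[-10·x·y - 2·x + y, -5·x^2 + x], [y^2 - y + 2·cos(x) - 5, 2·x·y - x + 5]].
At the point, J = [[-17.000, -28.750], [-6.85229, 5.000]] (det J = -282.00326).
Solving J·Δ = −F gives Δ = (-1.314, -0.115).
Then the next iterate is (x, y)₁ = (1.186, 0.385).
Round to (1.186, 0.385) and repeat: F = (-8.65768, -1.43207), J = [[-6.55310, -5.84698], [-4.48603, 4.72722]].
Δ = (-0.862, -0.515), so (x, y)₂ = (0.324, -0.130).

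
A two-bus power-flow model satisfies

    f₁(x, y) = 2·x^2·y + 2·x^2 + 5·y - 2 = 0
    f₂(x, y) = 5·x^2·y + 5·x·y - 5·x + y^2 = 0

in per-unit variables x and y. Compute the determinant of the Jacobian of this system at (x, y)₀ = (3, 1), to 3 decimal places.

798.000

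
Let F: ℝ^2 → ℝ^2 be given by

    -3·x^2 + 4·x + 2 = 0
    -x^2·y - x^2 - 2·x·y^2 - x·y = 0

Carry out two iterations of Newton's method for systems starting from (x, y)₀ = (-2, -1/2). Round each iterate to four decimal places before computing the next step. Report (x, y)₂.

(-0.4645, -0.4873)

At (-2, -1/2): F = (-18.0000, -2.0000).
Jacobian J = [[-6·x + 4, 0], [-2·x·y - 2·x - 2·y^2 - y, -x^2 - 4·x·y - x]].
At the point, J = [[16.0000, 0.0000], [2.0000, -6.0000]] (det J = -96.0000).
Solving J·Δ = −F gives Δ = (1.1250, 0.0417).
Then the next iterate is (x, y)₁ = (-0.8750, -0.4583).
Round to (-0.8750, -0.4583) and repeat: F = (-3.796875, -0.448184), J = [[9.2500, 0.0000], [0.986197, -1.494675]].
Δ = (0.4105, -0.0290), so (x, y)₂ = (-0.4645, -0.4873).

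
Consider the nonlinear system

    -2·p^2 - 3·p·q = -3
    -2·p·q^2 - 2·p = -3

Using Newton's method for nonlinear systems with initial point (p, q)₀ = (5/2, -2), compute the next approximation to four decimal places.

(2.1452, -1.0774)

At (5/2, -2): F = (5.5000, -22.0000).
Jacobian J = [[-4·p - 3·q, -3·p], [-2·q^2 - 2, -4·p·q]].
At the point, J = [[-4.0000, -7.5000], [-10.0000, 20.0000]] (det J = -155.0000).
Solving J·Δ = −F gives Δ = (-0.3548, 0.9226).
Then the next iterate is (p, q)₁ = (2.1452, -1.0774).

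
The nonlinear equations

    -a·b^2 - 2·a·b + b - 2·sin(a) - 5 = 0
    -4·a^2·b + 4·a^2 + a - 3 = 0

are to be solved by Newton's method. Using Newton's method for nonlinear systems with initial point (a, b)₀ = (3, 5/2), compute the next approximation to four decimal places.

(3.6420, 0.3758)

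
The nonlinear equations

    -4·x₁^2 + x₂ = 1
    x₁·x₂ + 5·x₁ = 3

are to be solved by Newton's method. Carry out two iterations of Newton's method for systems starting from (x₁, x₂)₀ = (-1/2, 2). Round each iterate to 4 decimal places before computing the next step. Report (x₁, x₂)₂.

(0.5824, 1.8377)

At (-1/2, 2): F = (0.0000, -6.5000).
Jacobian J = [[-8·x₁, 1], [x₂ + 5, x₁]].
At the point, J = [[4.0000, 1.0000], [7.0000, -0.5000]] (det J = -9.0000).
Solving J·Δ = −F gives Δ = (0.7222, -2.8889).
Then the next iterate is (x₁, x₂)₁ = (0.2222, -0.8889).
Round to (0.2222, -0.8889) and repeat: F = (-2.086391, -2.086514), J = [[-1.7776, 1.0000], [4.1111, 0.2222]].
Δ = (0.3602, 2.7266), so (x₁, x₂)₂ = (0.5824, 1.8377).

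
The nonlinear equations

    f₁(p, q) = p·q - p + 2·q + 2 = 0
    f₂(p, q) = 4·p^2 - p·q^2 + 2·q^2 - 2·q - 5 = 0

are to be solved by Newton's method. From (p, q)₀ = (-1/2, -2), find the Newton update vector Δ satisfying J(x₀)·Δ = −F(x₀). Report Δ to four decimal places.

At (-1/2, -2): F = (-0.5000, 10.0000).
Jacobian J = [[q - 1, p + 2], [8·p - q^2, -2·p·q + 4·q - 2]].
At the point, J = [[-3.0000, 1.5000], [-8.0000, -12.0000]] (det J = 48.0000).
Solving J·Δ = −F gives Δ = (0.1875, 0.7083).

(0.1875, 0.7083)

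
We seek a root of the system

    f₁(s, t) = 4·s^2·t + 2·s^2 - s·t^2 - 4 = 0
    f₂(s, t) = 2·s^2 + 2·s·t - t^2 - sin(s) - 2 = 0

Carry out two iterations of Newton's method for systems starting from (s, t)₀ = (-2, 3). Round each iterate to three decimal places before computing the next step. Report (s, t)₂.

(-1.224, 0.828)

At (-2, 3): F = (70.000, -14.09070).
Jacobian J = [[8·s·t + 4·s - t^2, 4·s^2 - 2·s·t], [4·s + 2·t - cos(s), 2·s - 2·t]].
At the point, J = [[-65.000, 28.000], [-1.58385, -10.000]] (det J = 694.34789).
Solving J·Δ = −F gives Δ = (0.440, -1.479).
Then the next iterate is (s, t)₁ = (-1.560, 1.521).
Round to (-1.560, 1.521) and repeat: F = (19.28219, -3.19182), J = [[-27.53552, 14.47992], [-3.20880, -6.162]].
Δ = (0.336, -0.693), so (s, t)₂ = (-1.224, 0.828).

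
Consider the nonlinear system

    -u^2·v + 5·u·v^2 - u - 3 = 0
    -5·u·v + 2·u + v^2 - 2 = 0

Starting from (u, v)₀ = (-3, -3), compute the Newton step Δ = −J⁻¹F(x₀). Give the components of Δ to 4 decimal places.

(2.2677, 0.6054)

At (-3, -3): F = (-108.0000, -44.0000).
Jacobian J = [[-2·u·v + 5·v^2 - 1, -u^2 + 10·u·v], [-5·v + 2, -5·u + 2·v]].
At the point, J = [[26.0000, 81.0000], [17.0000, 9.0000]] (det J = -1143.0000).
Solving J·Δ = −F gives Δ = (2.2677, 0.6054).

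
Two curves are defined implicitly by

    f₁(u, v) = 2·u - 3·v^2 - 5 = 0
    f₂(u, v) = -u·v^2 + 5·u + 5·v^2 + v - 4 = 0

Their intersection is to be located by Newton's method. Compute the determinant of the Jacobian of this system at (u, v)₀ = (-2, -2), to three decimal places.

-66.000

J = [[2, -6·v], [-v^2 + 5, -2·u·v + 10·v + 1]].
At the point, J = [[2.000, 12.000], [1.000, -27.000]].
det J = -66.000.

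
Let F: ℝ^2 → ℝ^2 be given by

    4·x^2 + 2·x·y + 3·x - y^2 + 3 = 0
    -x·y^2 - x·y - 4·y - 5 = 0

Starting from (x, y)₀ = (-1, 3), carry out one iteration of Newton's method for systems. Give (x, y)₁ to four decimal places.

At (-1, 3): F = (-11.0000, -5.0000).
Jacobian J = [[8·x + 2·y + 3, 2·x - 2·y], [-y^2 - y, -2·x·y - x - 4]].
At the point, J = [[1.0000, -8.0000], [-12.0000, 3.0000]] (det J = -93.0000).
Solving J·Δ = −F gives Δ = (-0.7849, -1.4731).
Then the next iterate is (x, y)₁ = (-1.7849, 1.5269).

(-1.7849, 1.5269)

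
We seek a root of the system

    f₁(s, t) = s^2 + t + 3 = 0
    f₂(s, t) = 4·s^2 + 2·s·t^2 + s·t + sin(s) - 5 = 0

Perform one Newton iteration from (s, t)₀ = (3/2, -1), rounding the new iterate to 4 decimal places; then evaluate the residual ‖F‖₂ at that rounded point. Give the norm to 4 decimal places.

1.6378

At (3/2, -1): F = (4.2500, 6.497495).
Jacobian J = [[2·s, 1], [8·s + 2·t^2 + t + cos(s), 4·s·t + s]].
At the point, J = [[3.0000, 1.0000], [13.070737, -4.5000]] (det J = -26.570737).
Solving J·Δ = −F gives Δ = (-0.9643, -1.3571).
Then the next iterate is (s, t)₁ = (0.5357, -2.3571).
Re-evaluating at (0.5357, -2.3571): F = (0.929874, 1.348256), so ‖F‖₂ = 1.6378.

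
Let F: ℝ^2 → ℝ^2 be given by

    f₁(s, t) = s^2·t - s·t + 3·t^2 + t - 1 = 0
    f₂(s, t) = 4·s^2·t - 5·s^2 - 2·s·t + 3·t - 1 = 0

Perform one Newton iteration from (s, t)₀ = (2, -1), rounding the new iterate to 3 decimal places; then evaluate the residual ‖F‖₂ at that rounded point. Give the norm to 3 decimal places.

10.820

At (2, -1): F = (-1.000, -36.000).
Jacobian J = [[2·s·t - t, s^2 - s + 6·t + 1], [8·s·t - 10·s - 2·t, 4·s^2 - 2·s + 3]].
At the point, J = [[-3.000, -3.000], [-34.000, 15.000]] (det J = -147.000).
Solving J·Δ = −F gives Δ = (-0.837, 0.503).
Then the next iterate is (s, t)₁ = (1.163, -0.497).
Re-evaluating at (1.163, -0.497): F = (-0.85019, -10.78673), so ‖F‖₂ = 10.820.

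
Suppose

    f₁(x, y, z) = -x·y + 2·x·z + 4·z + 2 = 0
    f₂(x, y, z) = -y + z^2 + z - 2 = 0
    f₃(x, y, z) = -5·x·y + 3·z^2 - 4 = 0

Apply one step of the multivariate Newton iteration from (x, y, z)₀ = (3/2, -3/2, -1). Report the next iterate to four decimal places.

(-0.3915, -2.1240, -0.8760)

At (3/2, -3/2, -1): F = (-2.7500, -0.5000, 10.2500).
Jacobian J = [[-y + 2·z, -x, 2·x + 4], [0, -1, 2·z + 1], [-5·y, -5·x, 6·z]].
At the point, J = [[-0.5000, -1.5000, 7.0000], [0.0000, -1.0000, -1.0000], [7.5000, -7.5000, -6.0000]] (det J = 64.5000).
Solving J·Δ = −F gives Δ = (-1.8915, -0.6240, 0.1240).
Then the next iterate is (x, y, z)₁ = (-0.3915, -2.1240, -0.8760).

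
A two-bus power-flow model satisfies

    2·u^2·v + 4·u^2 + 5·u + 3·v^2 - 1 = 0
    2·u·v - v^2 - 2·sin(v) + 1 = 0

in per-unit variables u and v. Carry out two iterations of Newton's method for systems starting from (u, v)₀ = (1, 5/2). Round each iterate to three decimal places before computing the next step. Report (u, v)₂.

(0.385, 0.424)

At (1, 5/2): F = (31.750, -1.44694).
Jacobian J = [[4·u·v + 8·u + 5, 2·u^2 + 6·v], [2·v, 2·u - 2·v - 2·cos(v)]].
At the point, J = [[23.000, 17.000], [5.000, -1.39771]] (det J = -117.14739).
Solving J·Δ = −F gives Δ = (-0.169, -1.639).
Then the next iterate is (u, v)₁ = (0.831, 0.861).
Round to (0.831, 0.861) and repeat: F = (9.33035, 0.17267), J = [[14.50996, 6.54712], [1.722, -1.36336]].
Δ = (-0.446, -0.437), so (u, v)₂ = (0.385, 0.424).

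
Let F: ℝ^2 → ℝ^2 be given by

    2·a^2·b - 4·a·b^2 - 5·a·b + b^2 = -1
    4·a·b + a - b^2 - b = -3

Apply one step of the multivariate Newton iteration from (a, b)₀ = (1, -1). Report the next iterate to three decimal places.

(1.833, -0.500)

At (1, -1): F = (1.000, 0.000).
Jacobian J = [[4·a·b - 4·b^2 - 5·b, 2·a^2 - 8·a·b - 5·a + 2·b], [4·b + 1, 4·a - 2·b - 1]].
At the point, J = [[-3.000, 3.000], [-3.000, 5.000]] (det J = -6.000).
Solving J·Δ = −F gives Δ = (0.833, 0.500).
Then the next iterate is (a, b)₁ = (1.833, -0.500).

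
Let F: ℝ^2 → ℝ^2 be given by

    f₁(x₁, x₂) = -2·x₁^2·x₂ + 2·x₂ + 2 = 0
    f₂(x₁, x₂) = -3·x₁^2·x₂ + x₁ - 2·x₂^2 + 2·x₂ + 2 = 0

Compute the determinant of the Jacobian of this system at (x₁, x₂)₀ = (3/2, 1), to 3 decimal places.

32.500

J = [[-4·x₁·x₂, -2·x₁^2 + 2], [-6·x₁·x₂ + 1, -3·x₁^2 - 4·x₂ + 2]].
At the point, J = [[-6.000, -2.500], [-8.000, -8.750]].
det J = 32.500.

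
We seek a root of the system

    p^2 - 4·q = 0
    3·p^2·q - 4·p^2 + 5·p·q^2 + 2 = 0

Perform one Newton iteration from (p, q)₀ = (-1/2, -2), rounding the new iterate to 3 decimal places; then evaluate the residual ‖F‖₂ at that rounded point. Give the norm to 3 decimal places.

1.149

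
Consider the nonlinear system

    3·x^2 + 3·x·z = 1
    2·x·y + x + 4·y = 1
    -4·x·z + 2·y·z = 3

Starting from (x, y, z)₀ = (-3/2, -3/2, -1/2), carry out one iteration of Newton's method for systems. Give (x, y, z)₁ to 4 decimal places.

(-1.9524, 1.5952, 2.3333)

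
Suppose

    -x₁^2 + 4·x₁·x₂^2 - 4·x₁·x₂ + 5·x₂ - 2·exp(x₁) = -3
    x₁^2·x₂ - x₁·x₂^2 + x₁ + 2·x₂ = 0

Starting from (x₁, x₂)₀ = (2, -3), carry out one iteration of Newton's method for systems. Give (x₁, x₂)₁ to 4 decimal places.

(0.8664, -2.3707)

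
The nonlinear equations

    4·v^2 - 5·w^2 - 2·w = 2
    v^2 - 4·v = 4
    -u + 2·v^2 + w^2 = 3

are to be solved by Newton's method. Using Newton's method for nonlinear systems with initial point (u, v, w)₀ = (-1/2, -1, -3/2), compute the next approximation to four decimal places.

At (-1/2, -1, -3/2): F = (-6.2500, 1.0000, 1.7500).
Jacobian J = [[0, 8·v, -10·w - 2], [0, 2·v - 4, 0], [-1, 4·v, 2·w]].
At the point, J = [[0.0000, -8.0000, 13.0000], [0.0000, -6.0000, 0.0000], [-1.0000, -4.0000, -3.0000]] (det J = -78.0000).
Solving J·Δ = −F gives Δ = (-0.6667, 0.1667, 0.5833).
Then the next iterate is (u, v, w)₁ = (-1.1667, -0.8333, -0.9167).

(-1.1667, -0.8333, -0.9167)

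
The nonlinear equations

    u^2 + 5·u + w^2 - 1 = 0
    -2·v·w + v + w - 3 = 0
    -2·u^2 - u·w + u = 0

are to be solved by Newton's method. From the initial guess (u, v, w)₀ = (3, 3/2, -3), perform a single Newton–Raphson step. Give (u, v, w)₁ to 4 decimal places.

(1.3704, 1.5273, -0.6543)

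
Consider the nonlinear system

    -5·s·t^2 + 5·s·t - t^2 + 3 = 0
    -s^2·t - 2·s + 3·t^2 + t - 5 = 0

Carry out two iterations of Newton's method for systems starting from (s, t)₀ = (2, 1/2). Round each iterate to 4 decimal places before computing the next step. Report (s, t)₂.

(-0.4030, 1.5289)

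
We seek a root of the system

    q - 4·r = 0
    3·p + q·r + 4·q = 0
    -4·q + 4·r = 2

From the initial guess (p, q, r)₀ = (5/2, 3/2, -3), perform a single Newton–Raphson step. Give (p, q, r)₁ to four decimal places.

(-1.1944, -0.6667, -0.1667)

At (5/2, 3/2, -3): F = (13.5000, 9.0000, -20.0000).
Jacobian J = [[0, 1, -4], [3, r + 4, q], [0, -4, 4]].
At the point, J = [[0.0000, 1.0000, -4.0000], [3.0000, 1.0000, 1.5000], [0.0000, -4.0000, 4.0000]] (det J = 36.0000).
Solving J·Δ = −F gives Δ = (-3.6944, -2.1667, 2.8333).
Then the next iterate is (p, q, r)₁ = (-1.1944, -0.6667, -0.1667).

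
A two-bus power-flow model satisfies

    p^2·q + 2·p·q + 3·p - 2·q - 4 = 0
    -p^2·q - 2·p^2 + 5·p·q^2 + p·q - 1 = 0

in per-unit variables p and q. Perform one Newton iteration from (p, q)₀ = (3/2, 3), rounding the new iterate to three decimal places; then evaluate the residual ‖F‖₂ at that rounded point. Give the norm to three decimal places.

17.290

At (3/2, 3): F = (10.250, 59.750).
Jacobian J = [[2·p·q + 2·q + 3, p^2 + 2·p - 2], [-2·p·q - 4·p + 5·q^2 + q, -p^2 + 10·p·q + p]].
At the point, J = [[18.000, 3.250], [33.000, 44.250]] (det J = 689.250).
Solving J·Δ = −F gives Δ = (-0.376, -1.070).
Then the next iterate is (p, q)₁ = (1.124, 1.930).
Re-evaluating at (1.124, 1.930): F = (2.28896, 17.13819), so ‖F‖₂ = 17.290.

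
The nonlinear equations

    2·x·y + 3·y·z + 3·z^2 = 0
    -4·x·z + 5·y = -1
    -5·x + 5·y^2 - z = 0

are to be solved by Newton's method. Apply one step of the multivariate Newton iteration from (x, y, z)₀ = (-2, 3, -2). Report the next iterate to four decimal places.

(-1.6375, 1.1861, -1.2288)

At (-2, 3, -2): F = (-18.0000, 0.0000, 57.0000).
Jacobian J = [[2·y, 2·x + 3·z, 3·y + 6·z], [-4·z, 5, -4·x], [-5, 10·y, -1]].
At the point, J = [[6.0000, -10.0000, -3.0000], [8.0000, 5.0000, 8.0000], [-5.0000, 30.0000, -1.0000]] (det J = -1945.0000).
Solving J·Δ = −F gives Δ = (0.3625, -1.8139, 0.7712).
Then the next iterate is (x, y, z)₁ = (-1.6375, 1.1861, -1.2288).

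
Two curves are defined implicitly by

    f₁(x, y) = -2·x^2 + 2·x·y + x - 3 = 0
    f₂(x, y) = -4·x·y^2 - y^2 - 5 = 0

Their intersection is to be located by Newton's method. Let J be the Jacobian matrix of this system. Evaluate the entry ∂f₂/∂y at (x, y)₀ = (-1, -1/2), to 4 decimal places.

∂f₂/∂y = -8·x·y - 2·y.
At (-1, -1/2) this is -3.0000.

-3.0000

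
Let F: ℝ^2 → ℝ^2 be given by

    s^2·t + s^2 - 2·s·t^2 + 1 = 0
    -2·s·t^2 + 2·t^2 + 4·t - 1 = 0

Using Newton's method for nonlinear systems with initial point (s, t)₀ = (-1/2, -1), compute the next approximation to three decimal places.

At (-1/2, -1): F = (2.000, -2.000).
Jacobian J = [[2·s·t + 2·s - 2·t^2, s^2 - 4·s·t], [-2·t^2, -4·s·t + 4·t + 4]].
At the point, J = [[-2.000, -1.750], [-2.000, -2.000]] (det J = 0.500).
Solving J·Δ = −F gives Δ = (15.000, -16.000).
Then the next iterate is (s, t)₁ = (14.500, -17.000).

(14.500, -17.000)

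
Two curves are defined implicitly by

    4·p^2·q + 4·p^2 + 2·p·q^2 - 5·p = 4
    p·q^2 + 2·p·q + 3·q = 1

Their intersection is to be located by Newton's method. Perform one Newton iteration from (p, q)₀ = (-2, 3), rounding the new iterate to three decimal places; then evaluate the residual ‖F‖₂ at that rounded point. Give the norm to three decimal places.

At (-2, 3): F = (34.000, -22.000).
Jacobian J = [[8·p·q + 8·p + 2·q^2 - 5, 4·p^2 + 4·p·q], [q^2 + 2·q, 2·p·q + 2·p + 3]].
At the point, J = [[-51.000, -8.000], [15.000, -13.000]] (det J = 783.000).
Solving J·Δ = −F gives Δ = (0.789, -0.782).
Then the next iterate is (p, q)₁ = (-1.211, 2.218).
Re-evaluating at (-1.211, 2.218): F = (9.01697, -5.67554), so ‖F‖₂ = 10.654.

10.654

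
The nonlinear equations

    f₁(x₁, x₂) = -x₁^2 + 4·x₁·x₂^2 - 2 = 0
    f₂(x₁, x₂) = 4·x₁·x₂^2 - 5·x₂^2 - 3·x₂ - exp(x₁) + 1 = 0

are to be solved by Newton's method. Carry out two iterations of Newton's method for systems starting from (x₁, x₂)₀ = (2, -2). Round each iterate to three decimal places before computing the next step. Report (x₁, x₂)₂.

(1.658, -0.922)

At (2, -2): F = (26.000, 11.61094).
Jacobian J = [[-2·x₁ + 4·x₂^2, 8·x₁·x₂], [4·x₂^2 - exp(x₁), 8·x₁·x₂ - 10·x₂ - 3]].
At the point, J = [[12.000, -32.000], [8.61094, -15.000]] (det J = 95.55020).
Solving J·Δ = −F gives Δ = (0.193, 0.885).
Then the next iterate is (x₁, x₂)₁ = (2.193, -1.115).
Round to (2.193, -1.115) and repeat: F = (4.09632, 0.07239), J = [[0.58690, -19.56156], [-3.98916, -11.41156]].
Δ = (-0.535, 0.193), so (x₁, x₂)₂ = (1.658, -0.922).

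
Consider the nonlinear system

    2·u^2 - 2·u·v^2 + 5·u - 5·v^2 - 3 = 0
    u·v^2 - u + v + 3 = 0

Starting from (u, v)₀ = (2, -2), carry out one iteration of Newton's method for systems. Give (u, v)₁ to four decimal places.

(1.2657, -1.3147)

At (2, -2): F = (-21.0000, 7.0000).
Jacobian J = [[4·u - 2·v^2 + 5, -4·u·v - 10·v], [v^2 - 1, 2·u·v + 1]].
At the point, J = [[5.0000, 36.0000], [3.0000, -7.0000]] (det J = -143.0000).
Solving J·Δ = −F gives Δ = (-0.7343, 0.6853).
Then the next iterate is (u, v)₁ = (1.2657, -1.3147).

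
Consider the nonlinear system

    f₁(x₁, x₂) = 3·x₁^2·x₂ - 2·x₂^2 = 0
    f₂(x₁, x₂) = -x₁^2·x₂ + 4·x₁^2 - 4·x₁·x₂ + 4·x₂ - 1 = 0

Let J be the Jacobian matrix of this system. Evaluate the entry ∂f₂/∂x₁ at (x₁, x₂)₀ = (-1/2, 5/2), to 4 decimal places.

-11.5000

∂f₂/∂x₁ = -2·x₁·x₂ + 8·x₁ - 4·x₂.
At (-1/2, 5/2) this is -11.5000.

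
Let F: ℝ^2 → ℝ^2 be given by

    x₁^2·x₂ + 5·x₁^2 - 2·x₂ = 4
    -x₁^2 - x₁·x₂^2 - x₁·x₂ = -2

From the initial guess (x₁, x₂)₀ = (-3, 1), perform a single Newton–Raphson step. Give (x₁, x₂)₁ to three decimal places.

(-1.753, 0.557)

At (-3, 1): F = (48.000, -1.000).
Jacobian J = [[2·x₁·x₂ + 10·x₁, x₁^2 - 2], [-2·x₁ - x₂^2 - x₂, -2·x₁·x₂ - x₁]].
At the point, J = [[-36.000, 7.000], [4.000, 9.000]] (det J = -352.000).
Solving J·Δ = −F gives Δ = (1.247, -0.443).
Then the next iterate is (x₁, x₂)₁ = (-1.753, 0.557).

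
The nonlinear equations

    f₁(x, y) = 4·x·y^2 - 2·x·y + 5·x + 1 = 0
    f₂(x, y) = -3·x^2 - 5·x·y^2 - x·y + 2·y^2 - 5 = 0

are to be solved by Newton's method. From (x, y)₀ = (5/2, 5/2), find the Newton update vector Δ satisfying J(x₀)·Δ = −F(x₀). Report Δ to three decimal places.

At (5/2, 5/2): F = (63.500, -95.625).
Jacobian J = [[4·y^2 - 2·y + 5, 8·x·y - 2·x], [-6·x - 5·y^2 - y, -10·x·y - x + 4·y]].
At the point, J = [[25.000, 45.000], [-48.750, -55.000]] (det J = 818.750).
Solving J·Δ = −F gives Δ = (-0.990, -0.861).

(-0.990, -0.861)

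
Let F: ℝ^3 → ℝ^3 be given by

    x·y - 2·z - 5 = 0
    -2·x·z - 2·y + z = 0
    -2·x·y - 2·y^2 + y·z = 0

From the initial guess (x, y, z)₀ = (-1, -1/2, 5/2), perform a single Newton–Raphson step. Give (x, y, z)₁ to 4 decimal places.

At (-1, -1/2, 5/2): F = (-9.5000, 8.5000, -2.7500).
Jacobian J = [[y, x, -2], [-2·z, -2, -2·x + 1], [-2·y, -2·x - 4·y + z, y]].
At the point, J = [[-0.5000, -1.0000, -2.0000], [-5.0000, -2.0000, 3.0000], [1.0000, 6.5000, -0.5000]] (det J = 69.7500).
Solving J·Δ = −F gives Δ = (-1.1505, 0.2473, -4.5860).
Then the next iterate is (x, y, z)₁ = (-2.1505, -0.2527, -2.0860).

(-2.1505, -0.2527, -2.0860)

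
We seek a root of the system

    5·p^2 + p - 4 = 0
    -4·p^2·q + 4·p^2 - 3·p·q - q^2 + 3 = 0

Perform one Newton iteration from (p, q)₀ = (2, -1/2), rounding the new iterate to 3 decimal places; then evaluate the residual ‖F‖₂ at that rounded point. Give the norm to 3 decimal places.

9.985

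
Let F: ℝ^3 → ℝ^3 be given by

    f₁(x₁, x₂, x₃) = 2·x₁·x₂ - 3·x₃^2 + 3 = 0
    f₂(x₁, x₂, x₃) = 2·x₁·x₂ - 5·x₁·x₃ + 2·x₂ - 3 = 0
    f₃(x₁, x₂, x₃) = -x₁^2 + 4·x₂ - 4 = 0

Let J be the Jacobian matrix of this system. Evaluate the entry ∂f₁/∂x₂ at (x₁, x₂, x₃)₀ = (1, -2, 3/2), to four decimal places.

2.0000

∂f₁/∂x₂ = 2·x₁.
At (1, -2, 3/2) this is 2.0000.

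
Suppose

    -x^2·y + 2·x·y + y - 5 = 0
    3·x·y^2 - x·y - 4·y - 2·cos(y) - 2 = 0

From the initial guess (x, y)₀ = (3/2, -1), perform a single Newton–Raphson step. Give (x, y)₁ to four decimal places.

At (3/2, -1): F = (-6.7500, 6.919395).
Jacobian J = [[-2·x·y + 2·y, -x^2 + 2·x + 1], [3·y^2 - y, 6·x·y - x + 2·sin(y) - 4]].
At the point, J = [[1.0000, 1.7500], [4.0000, -16.182942]] (det J = -23.182942).
Solving J·Δ = −F gives Δ = (4.1895, 1.4631).
Then the next iterate is (x, y)₁ = (5.6895, 0.4631).

(5.6895, 0.4631)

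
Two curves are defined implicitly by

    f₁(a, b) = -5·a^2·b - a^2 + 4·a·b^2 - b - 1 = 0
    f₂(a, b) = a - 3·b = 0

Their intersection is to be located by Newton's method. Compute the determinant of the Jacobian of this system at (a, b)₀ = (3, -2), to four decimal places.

-116.0000

J = [[-10·a·b - 2·a + 4·b^2, -5·a^2 + 8·a·b - 1], [1, -3]].
At the point, J = [[70.0000, -94.0000], [1.0000, -3.0000]].
det J = -116.0000.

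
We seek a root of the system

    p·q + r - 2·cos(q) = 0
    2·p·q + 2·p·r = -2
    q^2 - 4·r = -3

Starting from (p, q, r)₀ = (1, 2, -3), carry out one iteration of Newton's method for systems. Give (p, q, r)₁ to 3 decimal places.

At (1, 2, -3): F = (-0.16771, 0.000, 19.000).
Jacobian J = [[q, p + 2·sin(q), 1], [2·q + 2·r, 2·p, 2·p], [0, 2·q, -4]].
At the point, J = [[2.000, 2.81859, 1.000], [-2.000, 2.000, 2.000], [0.000, 4.000, -4.000]] (det J = -62.54876).
Solving J·Δ = −F gives Δ = (1.148, -1.801, 2.949).
Then the next iterate is (p, q, r)₁ = (2.148, 0.199, -0.051).

(2.148, 0.199, -0.051)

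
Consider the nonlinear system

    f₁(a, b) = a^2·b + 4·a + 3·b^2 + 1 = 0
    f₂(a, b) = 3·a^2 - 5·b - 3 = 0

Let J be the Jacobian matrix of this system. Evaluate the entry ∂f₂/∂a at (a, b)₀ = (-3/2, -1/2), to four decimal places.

∂f₂/∂a = 6·a.
At (-3/2, -1/2) this is -9.0000.

-9.0000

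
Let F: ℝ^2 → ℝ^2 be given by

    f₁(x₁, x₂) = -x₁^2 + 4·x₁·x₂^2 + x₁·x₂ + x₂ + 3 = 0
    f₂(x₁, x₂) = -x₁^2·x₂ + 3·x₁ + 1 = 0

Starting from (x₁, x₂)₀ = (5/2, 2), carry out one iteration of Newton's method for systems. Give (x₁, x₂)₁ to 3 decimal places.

(2.945, 0.861)

At (5/2, 2): F = (43.750, -4.000).
Jacobian J = [[-2·x₁ + 4·x₂^2 + x₂, 8·x₁·x₂ + x₁ + 1], [-2·x₁·x₂ + 3, -x₁^2]].
At the point, J = [[13.000, 43.500], [-7.000, -6.250]] (det J = 223.250).
Solving J·Δ = −F gives Δ = (0.445, -1.139).
Then the next iterate is (x₁, x₂)₁ = (2.945, 0.861).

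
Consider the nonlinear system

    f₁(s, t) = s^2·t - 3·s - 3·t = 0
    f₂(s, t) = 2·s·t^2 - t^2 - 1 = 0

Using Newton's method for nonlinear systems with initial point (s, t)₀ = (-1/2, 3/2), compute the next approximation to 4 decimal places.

(-0.5159, 0.5714)

At (-1/2, 3/2): F = (-2.6250, -5.5000).
Jacobian J = [[2·s·t - 3, s^2 - 3], [2·t^2, 4·s·t - 2·t]].
At the point, J = [[-4.5000, -2.7500], [4.5000, -6.0000]] (det J = 39.3750).
Solving J·Δ = −F gives Δ = (-0.0159, -0.9286).
Then the next iterate is (s, t)₁ = (-0.5159, 0.5714).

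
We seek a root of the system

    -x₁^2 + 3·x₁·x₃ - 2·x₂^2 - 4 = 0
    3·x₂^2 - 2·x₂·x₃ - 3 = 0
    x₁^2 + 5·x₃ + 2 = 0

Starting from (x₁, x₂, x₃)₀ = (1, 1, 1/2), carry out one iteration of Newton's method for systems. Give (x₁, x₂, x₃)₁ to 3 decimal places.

At (1, 1, 1/2): F = (-5.500, -1.000, 5.500).
Jacobian J = [[-2·x₁ + 3·x₃, -4·x₂, 3·x₁], [0, 6·x₂ - 2·x₃, -2·x₂], [2·x₁, 0, 5]].
At the point, J = [[-0.500, -4.000, 3.000], [0.000, 5.000, -2.000], [2.000, 0.000, 5.000]] (det J = -26.500).
Solving J·Δ = −F gives Δ = (-7.396, 0.943, 1.858).
Then the next iterate is (x₁, x₂, x₃)₁ = (-6.396, 1.943, 2.358).

(-6.396, 1.943, 2.358)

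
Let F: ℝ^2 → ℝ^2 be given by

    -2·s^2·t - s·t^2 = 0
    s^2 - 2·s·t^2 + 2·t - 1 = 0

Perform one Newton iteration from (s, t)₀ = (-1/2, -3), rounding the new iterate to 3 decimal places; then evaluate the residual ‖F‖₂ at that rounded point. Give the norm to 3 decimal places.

555.406

At (-1/2, -3): F = (6.000, 2.250).
Jacobian J = [[-4·s·t - t^2, -2·s^2 - 2·s·t], [2·s - 2·t^2, -4·s·t + 2]].
At the point, J = [[-15.000, -3.500], [-19.000, -4.000]] (det J = -6.500).
Solving J·Δ = −F gives Δ = (-2.481, 12.346).
Then the next iterate is (s, t)₁ = (-2.981, 9.346).
Re-evaluating at (-2.981, 9.346): F = (94.27968, 547.34544), so ‖F‖₂ = 555.406.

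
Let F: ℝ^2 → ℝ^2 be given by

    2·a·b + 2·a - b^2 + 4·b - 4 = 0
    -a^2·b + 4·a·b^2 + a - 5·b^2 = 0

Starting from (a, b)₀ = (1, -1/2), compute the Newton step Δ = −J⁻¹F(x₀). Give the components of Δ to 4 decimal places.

(-0.4167, 0.8095)

At (1, -1/2): F = (-5.2500, 1.2500).
Jacobian J = [[2·b + 2, 2·a - 2·b + 4], [-2·a·b + 4·b^2 + 1, -a^2 + 8·a·b - 10·b]].
At the point, J = [[1.0000, 7.0000], [3.0000, 0.0000]] (det J = -21.0000).
Solving J·Δ = −F gives Δ = (-0.4167, 0.8095).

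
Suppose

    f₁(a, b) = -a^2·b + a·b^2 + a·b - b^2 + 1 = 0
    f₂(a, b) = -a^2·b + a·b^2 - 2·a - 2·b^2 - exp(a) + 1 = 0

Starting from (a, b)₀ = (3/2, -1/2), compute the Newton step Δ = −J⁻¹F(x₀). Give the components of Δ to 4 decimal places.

(-1.1697, 0.0303)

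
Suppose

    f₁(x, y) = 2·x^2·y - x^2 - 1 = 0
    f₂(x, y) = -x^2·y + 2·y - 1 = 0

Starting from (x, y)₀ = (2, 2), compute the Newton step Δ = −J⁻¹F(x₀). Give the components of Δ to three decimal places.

(-0.450, -0.700)

At (2, 2): F = (11.000, -5.000).
Jacobian J = [[4·x·y - 2·x, 2·x^2], [-2·x·y, -x^2 + 2]].
At the point, J = [[12.000, 8.000], [-8.000, -2.000]] (det J = 40.000).
Solving J·Δ = −F gives Δ = (-0.450, -0.700).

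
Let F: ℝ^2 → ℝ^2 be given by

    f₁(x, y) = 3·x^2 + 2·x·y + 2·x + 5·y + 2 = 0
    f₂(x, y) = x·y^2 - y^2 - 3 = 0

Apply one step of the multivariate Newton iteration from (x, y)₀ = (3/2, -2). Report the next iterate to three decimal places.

(1.859, -1.783)

At (3/2, -2): F = (-4.250, -1.000).
Jacobian J = [[6·x + 2·y + 2, 2·x + 5], [y^2, 2·x·y - 2·y]].
At the point, J = [[7.000, 8.000], [4.000, -2.000]] (det J = -46.000).
Solving J·Δ = −F gives Δ = (0.359, 0.217).
Then the next iterate is (x, y)₁ = (1.859, -1.783).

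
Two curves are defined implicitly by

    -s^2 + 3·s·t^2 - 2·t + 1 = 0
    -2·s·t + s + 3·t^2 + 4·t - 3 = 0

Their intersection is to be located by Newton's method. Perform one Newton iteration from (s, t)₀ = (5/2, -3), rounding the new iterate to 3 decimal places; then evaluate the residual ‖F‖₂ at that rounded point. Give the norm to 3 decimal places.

At (5/2, -3): F = (68.250, 29.500).
Jacobian J = [[-2·s + 3·t^2, 6·s·t - 2], [-2·t + 1, -2·s + 6·t + 4]].
At the point, J = [[22.000, -47.000], [7.000, -19.000]] (det J = -89.000).
Solving J·Δ = −F gives Δ = (1.008, 1.924).
Then the next iterate is (s, t)₁ = (3.508, -1.076).
Re-evaluating at (3.508, -1.076): F = (3.03037, 7.22654), so ‖F‖₂ = 7.836.

7.836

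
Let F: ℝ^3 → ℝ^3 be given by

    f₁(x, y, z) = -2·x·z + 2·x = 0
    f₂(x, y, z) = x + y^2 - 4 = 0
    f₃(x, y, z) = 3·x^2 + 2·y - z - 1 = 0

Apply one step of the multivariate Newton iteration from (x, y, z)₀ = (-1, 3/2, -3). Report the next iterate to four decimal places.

At (-1, 3/2, -3): F = (-8.0000, -2.7500, 8.0000).
Jacobian J = [[-2·z + 2, 0, -2·x], [1, 2·y, 0], [6·x, 2, -1]].
At the point, J = [[8.0000, 0.0000, 2.0000], [1.0000, 3.0000, 0.0000], [-6.0000, 2.0000, -1.0000]] (det J = 16.0000).
Solving J·Δ = −F gives Δ = (2.1875, 0.1875, -4.7500).
Then the next iterate is (x, y, z)₁ = (1.1875, 1.6875, -7.7500).

(1.1875, 1.6875, -7.7500)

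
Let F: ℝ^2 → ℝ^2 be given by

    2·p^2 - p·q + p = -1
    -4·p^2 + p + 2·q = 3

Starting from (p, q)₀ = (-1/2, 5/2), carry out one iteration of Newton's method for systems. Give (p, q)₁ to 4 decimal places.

(-0.0526, 1.1316)

At (-1/2, 5/2): F = (2.2500, 0.5000).
Jacobian J = [[4·p - q + 1, -p], [-8·p + 1, 2]].
At the point, J = [[-3.5000, 0.5000], [5.0000, 2.0000]] (det J = -9.5000).
Solving J·Δ = −F gives Δ = (0.4474, -1.3684).
Then the next iterate is (p, q)₁ = (-0.0526, 1.1316).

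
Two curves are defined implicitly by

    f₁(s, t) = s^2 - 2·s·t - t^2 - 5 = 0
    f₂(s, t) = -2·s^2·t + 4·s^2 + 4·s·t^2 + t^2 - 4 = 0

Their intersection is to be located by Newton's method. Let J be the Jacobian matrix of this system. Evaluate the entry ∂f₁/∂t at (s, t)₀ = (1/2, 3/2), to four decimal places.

-4.0000

∂f₁/∂t = -2·s - 2·t.
At (1/2, 3/2) this is -4.0000.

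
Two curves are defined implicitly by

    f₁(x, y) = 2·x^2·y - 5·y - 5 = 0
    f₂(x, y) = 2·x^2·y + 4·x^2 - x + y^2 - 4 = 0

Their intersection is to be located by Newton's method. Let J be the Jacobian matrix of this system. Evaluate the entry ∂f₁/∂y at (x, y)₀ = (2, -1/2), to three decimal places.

3.000

∂f₁/∂y = 2·x^2 - 5.
At (2, -1/2) this is 3.000.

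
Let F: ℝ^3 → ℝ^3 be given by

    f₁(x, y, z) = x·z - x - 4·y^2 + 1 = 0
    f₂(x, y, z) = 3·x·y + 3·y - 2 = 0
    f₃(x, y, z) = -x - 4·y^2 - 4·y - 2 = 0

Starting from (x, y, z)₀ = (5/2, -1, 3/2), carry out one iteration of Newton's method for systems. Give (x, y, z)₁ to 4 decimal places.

(0.6667, -0.3333, 0.4333)

At (5/2, -1, 3/2): F = (-1.7500, -12.5000, -4.5000).
Jacobian J = [[z - 1, -8·y, x], [3·y, 3·x + 3, 0], [-1, -8·y - 4, 0]].
At the point, J = [[0.5000, 8.0000, 2.5000], [-3.0000, 10.5000, 0.0000], [-1.0000, 4.0000, 0.0000]] (det J = -3.7500).
Solving J·Δ = −F gives Δ = (-1.8333, 0.6667, -1.0667).
Then the next iterate is (x, y, z)₁ = (0.6667, -0.3333, 0.4333).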